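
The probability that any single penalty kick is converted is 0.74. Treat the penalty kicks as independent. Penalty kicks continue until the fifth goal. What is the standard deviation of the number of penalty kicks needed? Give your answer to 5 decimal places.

1.54078

Y = total penalty kicks until the fifth success; negative binomial with r=5, p=0.74.
SD(Y) = √[r(1−p)/p²] = √(2.3739956) = 1.5407776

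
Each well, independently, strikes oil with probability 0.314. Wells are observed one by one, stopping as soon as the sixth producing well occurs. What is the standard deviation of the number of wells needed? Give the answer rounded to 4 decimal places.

6.4611

Y = total wells until the sixth success; negative binomial with r=6, p=0.314.
SD(Y) = √[r(1−p)/p²] = √(41.746115) = 6.461123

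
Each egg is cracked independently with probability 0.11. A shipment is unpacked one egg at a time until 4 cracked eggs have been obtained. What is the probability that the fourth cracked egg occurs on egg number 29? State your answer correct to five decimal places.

0.02604

Y = trial on which the fourth success occurs; negative binomial, r=4, p=0.11.
P(Y=29) = C(28,3) · p^4 · (1−p)^25
= 3276 · 0.00014641 · 0.054294 = 0.0260414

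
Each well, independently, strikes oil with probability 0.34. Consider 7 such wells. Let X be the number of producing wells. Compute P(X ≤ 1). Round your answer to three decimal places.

0.251

X ~ Binomial(7, 0.34); P(X ≤ 1) = Σ C(7,k) p^k (1−p)^(7−k) over k:
  k=0: C(7,0)·0.34^0·0.66^7 = 0.05455
  k=1: C(7,1)·0.34^1·0.66^6 = 0.19672
Total = 0.25127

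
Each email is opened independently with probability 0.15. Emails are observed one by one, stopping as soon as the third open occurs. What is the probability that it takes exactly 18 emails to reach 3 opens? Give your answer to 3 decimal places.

Y = trial on which the third success occurs; negative binomial, r=3, p=0.15.
P(Y=18) = C(17,2) · p^3 · (1−p)^15
= 136 · 0.003375 · 0.087354 = 0.04010

0.040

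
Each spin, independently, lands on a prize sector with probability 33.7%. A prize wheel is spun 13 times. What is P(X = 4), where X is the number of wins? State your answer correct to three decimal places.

0.228

X ~ Binomial(n=13, p=0.337).
P(X=4) = C(13,4) · p^4 · (1−p)^9
= 715 · 0.012898 · 0.024753 = 0.22827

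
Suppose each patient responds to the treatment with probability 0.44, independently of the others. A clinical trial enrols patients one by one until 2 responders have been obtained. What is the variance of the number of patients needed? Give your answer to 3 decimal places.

5.785

Y = total patients until the second success; negative binomial with r=2, p=0.44.
Var(Y) = r(1−p)/p² = 2·0.56 / 0.44² = 5.78512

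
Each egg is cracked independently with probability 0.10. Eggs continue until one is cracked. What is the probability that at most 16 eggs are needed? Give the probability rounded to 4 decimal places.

Y = number of eggs to the first success; geometric, p = 0.10.
P(Y ≤ 16) = 1 − (1−p)^16 = 1 − 0.185302 = 0.814698

0.8147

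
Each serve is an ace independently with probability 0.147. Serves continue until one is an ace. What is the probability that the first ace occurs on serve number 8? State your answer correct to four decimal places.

Geometric (trials to first success), p = 0.147.
P(Y = 8) = (1−p)^7 · p = 0.32858 · 0.147 = 0.048301

0.0483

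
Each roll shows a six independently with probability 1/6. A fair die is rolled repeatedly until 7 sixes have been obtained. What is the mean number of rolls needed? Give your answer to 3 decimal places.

Y = total rolls until the seventh success; negative binomial with r=7, p=0.166667.
E[Y] = r / p = 7 / 0.166667 = 42.00000

42.000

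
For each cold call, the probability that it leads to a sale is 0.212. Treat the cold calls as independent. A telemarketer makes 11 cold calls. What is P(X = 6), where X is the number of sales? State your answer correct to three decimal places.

0.013

X ~ Binomial(n=11, p=0.212).
P(X=6) = C(11,6) · p^6 · (1−p)^5
= 462 · 9.0785e-05 · 0.30383 = 0.01274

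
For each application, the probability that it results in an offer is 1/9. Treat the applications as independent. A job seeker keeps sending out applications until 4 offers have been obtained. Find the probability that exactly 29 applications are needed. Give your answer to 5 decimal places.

0.02628

Y = trial on which the fourth success occurs; negative binomial, r=4, p=0.111111.
P(Y=29) = C(28,3) · p^4 · (1−p)^25
= 3276 · 0.00015242 · 0.052624 = 0.0262761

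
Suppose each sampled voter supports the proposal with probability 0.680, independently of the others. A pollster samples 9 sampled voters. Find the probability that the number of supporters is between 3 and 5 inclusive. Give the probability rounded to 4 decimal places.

0.3109

X ~ Binomial(9, 0.68); P(3 ≤ X ≤ 5) = Σ C(9,k) p^k (1−p)^(9−k) over k:
  k=3: C(9,3)·0.68^3·0.32^6 = 0.028360
  k=4: C(9,4)·0.68^4·0.32^5 = 0.090397
  k=5: C(9,5)·0.68^5·0.32^4 = 0.192095
Total = 0.310852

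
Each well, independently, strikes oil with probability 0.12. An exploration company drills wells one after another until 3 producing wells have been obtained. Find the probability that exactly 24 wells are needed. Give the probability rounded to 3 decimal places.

Y = trial on which the third success occurs; negative binomial, r=3, p=0.12.
P(Y=24) = C(23,2) · p^3 · (1−p)^21
= 253 · 0.001728 · 0.068255 = 0.02984

0.030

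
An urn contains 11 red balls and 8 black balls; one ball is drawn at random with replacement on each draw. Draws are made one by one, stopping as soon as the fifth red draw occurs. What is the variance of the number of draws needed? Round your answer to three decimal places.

Y = total draws until the fifth success; negative binomial with r=5, p=0.578947.
Var(Y) = r(1−p)/p² = 5·0.421053 / 0.578947² = 6.28099

6.281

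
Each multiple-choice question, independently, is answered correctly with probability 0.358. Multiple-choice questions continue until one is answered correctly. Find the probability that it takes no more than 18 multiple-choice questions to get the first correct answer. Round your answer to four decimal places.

0.9997

Y = number of multiple-choice questions to the first success; geometric, p = 0.358.
P(Y ≤ 18) = 1 − (1−p)^18 = 1 − 0.000343 = 0.999657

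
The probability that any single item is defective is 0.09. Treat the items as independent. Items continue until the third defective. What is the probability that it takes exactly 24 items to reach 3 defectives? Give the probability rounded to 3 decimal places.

0.025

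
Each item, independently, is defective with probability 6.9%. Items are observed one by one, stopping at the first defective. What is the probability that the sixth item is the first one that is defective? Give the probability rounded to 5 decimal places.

Geometric (trials to first success), p = 0.069.
P(Y = 6) = (1−p)^5 · p = 0.69944 · 0.069 = 0.0482611

0.04826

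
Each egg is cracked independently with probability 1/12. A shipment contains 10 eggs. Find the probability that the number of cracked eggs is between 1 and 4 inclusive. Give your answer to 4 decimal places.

0.5804

X ~ Binomial(10, 0.083333); P(1 ≤ X ≤ 4) = Σ C(10,k) p^k (1−p)^(10−k) over k:
  k=1: C(10,1)·0.083333^1·0.916667^9 = 0.380822
  k=2: C(10,2)·0.083333^2·0.916667^8 = 0.155791
  k=3: C(10,3)·0.083333^3·0.916667^7 = 0.037767
  k=4: C(10,4)·0.083333^4·0.916667^6 = 0.006008
Total = 0.580388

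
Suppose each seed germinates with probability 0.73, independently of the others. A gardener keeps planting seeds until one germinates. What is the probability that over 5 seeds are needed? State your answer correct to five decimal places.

0.00143

Y = number of seeds to the first success; geometric, p = 0.73.
P(Y > 5) = P(first 5 all fail) = (1−p)^5 = 0.0014349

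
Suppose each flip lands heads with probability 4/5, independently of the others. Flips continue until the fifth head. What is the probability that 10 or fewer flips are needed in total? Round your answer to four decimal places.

0.9936

Finishing within 10 flips ⇔ at least 5 successes in the first 10. With X ~ Binomial(10, 0.80), P(Y ≤ 10) = 1 − P(X ≤ 4).
  k=0: C(10,0)·0.80^0·0.20^10 = 0.000000
  k=1: C(10,1)·0.80^1·0.20^9 = 0.000004
  k=2: C(10,2)·0.80^2·0.20^8 = 0.000074
  k=3: C(10,3)·0.80^3·0.20^7 = 0.000786
  k=4: C(10,4)·0.80^4·0.20^6 = 0.005505
1 − 0.006369 = 0.993631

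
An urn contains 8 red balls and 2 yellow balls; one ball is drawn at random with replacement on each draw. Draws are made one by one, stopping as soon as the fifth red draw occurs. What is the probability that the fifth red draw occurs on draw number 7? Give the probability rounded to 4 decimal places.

Y = trial on which the fifth success occurs; negative binomial, r=5, p=0.80.
P(Y=7) = C(6,4) · p^5 · (1−p)^2
= 15 · 0.32768 · 0.04 = 0.196608

0.1966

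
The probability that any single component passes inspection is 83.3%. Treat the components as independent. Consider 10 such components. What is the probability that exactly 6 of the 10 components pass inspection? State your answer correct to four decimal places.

X ~ Binomial(n=10, p=0.833).
P(X=6) = C(10,6) · p^6 · (1−p)^4
= 210 · 0.3341 · 0.0007778 = 0.054570

0.0546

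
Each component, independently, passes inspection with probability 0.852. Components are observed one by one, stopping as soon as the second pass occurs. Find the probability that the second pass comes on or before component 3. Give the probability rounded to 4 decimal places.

Finishing within 3 components ⇔ at least 2 successes in the first 3. With X ~ Binomial(3, 0.852), P(Y ≤ 3) = 1 − P(X ≤ 1).
  k=0: C(3,0)·0.852^0·0.148^3 = 0.003242
  k=1: C(3,1)·0.852^1·0.148^2 = 0.055987
1 − 0.059228 = 0.940772

0.9408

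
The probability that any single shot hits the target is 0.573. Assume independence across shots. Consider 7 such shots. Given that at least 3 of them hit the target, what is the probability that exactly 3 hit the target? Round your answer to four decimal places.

0.2501

X ~ Binomial(7, 0.573). Want P(X=3 | X≥3) = P(X=3) / P(X≥3).
P(X=3) = C(7,3)·0.573^3·0.427^4 = 0.218899
P(X≥3) = 1 − 0.002588 − 0.024312 − 0.097874 = 0.875226
Ratio = 0.218899 / 0.875226 = 0.250106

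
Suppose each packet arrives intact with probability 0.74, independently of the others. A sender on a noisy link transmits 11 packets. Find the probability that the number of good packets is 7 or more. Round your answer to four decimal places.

0.8687

X ~ Binomial(11, 0.74); P(X ≥ 7) = Σ C(11,k) p^k (1−p)^(11−k) over k:
  k=7: C(11,7)·0.74^7·0.26^4 = 0.183244
  k=8: C(11,8)·0.74^8·0.26^3 = 0.260770
  k=9: C(11,9)·0.74^9·0.26^2 = 0.247397
  k=10: C(11,10)·0.74^10·0.26^1 = 0.140826
  k=11: C(11,11)·0.74^11·0.26^0 = 0.036438
Total = 0.868675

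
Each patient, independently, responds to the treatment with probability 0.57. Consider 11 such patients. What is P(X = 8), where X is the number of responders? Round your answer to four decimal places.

X ~ Binomial(n=11, p=0.57).
P(X=8) = C(11,8) · p^8 · (1−p)^3
= 165 · 0.011143 · 0.079507 = 0.146180

0.1462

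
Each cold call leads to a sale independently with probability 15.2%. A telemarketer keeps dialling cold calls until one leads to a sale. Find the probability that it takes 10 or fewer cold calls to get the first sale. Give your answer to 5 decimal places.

Y = number of cold calls to the first success; geometric, p = 0.152.
P(Y ≤ 10) = 1 − (1−p)^10 = 1 − 0.1922908 = 0.8077092

0.80771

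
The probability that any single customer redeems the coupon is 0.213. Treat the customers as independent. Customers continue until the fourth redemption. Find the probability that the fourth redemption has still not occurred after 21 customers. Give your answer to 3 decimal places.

0.317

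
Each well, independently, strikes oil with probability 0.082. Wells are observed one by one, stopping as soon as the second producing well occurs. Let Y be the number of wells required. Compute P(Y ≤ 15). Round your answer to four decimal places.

Finishing within 15 wells ⇔ at least 2 successes in the first 15. With X ~ Binomial(15, 0.082), P(Y ≤ 15) = 1 − P(X ≤ 1).
  k=0: C(15,0)·0.082^0·0.918^15 = 0.277102
  k=1: C(15,1)·0.082^1·0.918^14 = 0.371281
1 − 0.648383 = 0.351617

0.3516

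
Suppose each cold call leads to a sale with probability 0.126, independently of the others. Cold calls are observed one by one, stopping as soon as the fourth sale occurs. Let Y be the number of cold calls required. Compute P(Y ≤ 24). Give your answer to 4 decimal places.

0.3582

Finishing within 24 cold calls ⇔ at least 4 successes in the first 24. With X ~ Binomial(24, 0.126), P(Y ≤ 24) = 1 − P(X ≤ 3).
  k=0: C(24,0)·0.126^0·0.874^24 = 0.039471
  k=1: C(24,1)·0.126^1·0.874^23 = 0.136567
  k=2: C(24,2)·0.126^2·0.874^22 = 0.226413
  k=3: C(24,3)·0.126^3·0.874^21 = 0.239366
1 − 0.641816 = 0.358184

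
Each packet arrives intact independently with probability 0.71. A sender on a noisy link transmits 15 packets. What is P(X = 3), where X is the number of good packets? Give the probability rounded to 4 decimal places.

0.0001

X ~ Binomial(n=15, p=0.71).
P(X=3) = C(15,3) · p^3 · (1−p)^12
= 455 · 0.35791 · 3.5381e-07 = 0.000058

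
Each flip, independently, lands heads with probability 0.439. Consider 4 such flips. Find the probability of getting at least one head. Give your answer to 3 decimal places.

P(at least one) = 1 − P(none) = 1 − (1 − 0.439)^4
= 1 − 0.09905 = 0.90095

0.901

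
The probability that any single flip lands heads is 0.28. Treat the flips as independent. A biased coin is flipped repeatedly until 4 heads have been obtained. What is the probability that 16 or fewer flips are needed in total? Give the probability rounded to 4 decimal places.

0.6959

Finishing within 16 flips ⇔ at least 4 successes in the first 16. With X ~ Binomial(16, 0.28), P(Y ≤ 16) = 1 − P(X ≤ 3).
  k=0: C(16,0)·0.28^0·0.72^16 = 0.005216
  k=1: C(16,1)·0.28^1·0.72^15 = 0.032454
  k=2: C(16,2)·0.28^2·0.72^14 = 0.094657
  k=3: C(16,3)·0.28^3·0.72^13 = 0.171785
1 − 0.304111 = 0.695889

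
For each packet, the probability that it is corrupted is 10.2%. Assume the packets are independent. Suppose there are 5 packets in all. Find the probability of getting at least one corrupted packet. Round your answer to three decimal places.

0.416

P(at least one) = 1 − P(none) = 1 − (1 − 0.102)^5
= 1 − 0.58396 = 0.41604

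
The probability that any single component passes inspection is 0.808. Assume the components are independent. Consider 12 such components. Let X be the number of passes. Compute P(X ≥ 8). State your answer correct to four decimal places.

0.9376

X ~ Binomial(12, 0.808); P(X ≥ 8) = Σ C(12,k) p^k (1−p)^(12−k) over k:
  k=8: C(12,8)·0.808^8·0.192^4 = 0.122208
  k=9: C(12,9)·0.808^9·0.192^3 = 0.228575
  k=10: C(12,10)·0.808^10·0.192^2 = 0.288576
  k=11: C(12,11)·0.808^11·0.192^1 = 0.220804
  k=12: C(12,12)·0.808^12·0.192^0 = 0.077435
Total = 0.937598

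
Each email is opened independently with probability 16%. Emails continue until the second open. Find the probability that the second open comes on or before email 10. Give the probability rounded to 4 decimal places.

0.4920

Finishing within 10 emails ⇔ at least 2 successes in the first 10. With X ~ Binomial(10, 0.16), P(Y ≤ 10) = 1 − P(X ≤ 1).
  k=0: C(10,0)·0.16^0·0.84^10 = 0.174901
  k=1: C(10,1)·0.16^1·0.84^9 = 0.333145
1 − 0.508046 = 0.491954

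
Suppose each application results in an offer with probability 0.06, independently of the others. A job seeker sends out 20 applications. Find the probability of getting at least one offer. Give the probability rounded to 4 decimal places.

0.7099

P(at least one) = 1 − P(none) = 1 − (1 − 0.06)^20
= 1 − 0.290106 = 0.709894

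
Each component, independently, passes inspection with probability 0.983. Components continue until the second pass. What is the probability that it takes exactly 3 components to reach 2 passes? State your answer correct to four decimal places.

Y = trial on which the second success occurs; negative binomial, r=2, p=0.983.
P(Y=3) = C(2,1) · p^2 · (1−p)^1
= 2 · 0.96629 · 0.017 = 0.032854

0.0329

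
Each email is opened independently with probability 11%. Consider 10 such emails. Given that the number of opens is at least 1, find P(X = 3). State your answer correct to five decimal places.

0.10266

X ~ Binomial(10, 0.11). Want P(X=3 | X≥1) = P(X=3) / P(X≥1).
P(X=3) = C(10,3)·0.11^3·0.89^7 = 0.0706463
P(X≥1) = 1 − 0.3118172 = 0.6881828
Ratio = 0.0706463 / 0.6881828 = 0.1026563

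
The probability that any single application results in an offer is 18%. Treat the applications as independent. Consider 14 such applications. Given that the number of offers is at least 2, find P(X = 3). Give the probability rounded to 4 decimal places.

0.3203

X ~ Binomial(14, 0.18). Want P(X=3 | X≥2) = P(X=3) / P(X≥2).
P(X=3) = C(14,3)·0.18^3·0.82^11 = 0.239261
P(X≥2) = 1 − 0.062143 − 0.190977 = 0.746880
Ratio = 0.239261 / 0.746880 = 0.320347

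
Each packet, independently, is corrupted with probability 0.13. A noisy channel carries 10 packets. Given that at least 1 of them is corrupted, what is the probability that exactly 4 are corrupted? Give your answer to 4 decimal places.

X ~ Binomial(10, 0.13). Want P(X=4 | X≥1) = P(X=4) / P(X≥1).
P(X=4) = C(10,4)·0.13^4·0.87^6 = 0.026008
P(X≥1) = 1 − 0.248423 = 0.751577
Ratio = 0.026008 / 0.751577 = 0.034605

0.0346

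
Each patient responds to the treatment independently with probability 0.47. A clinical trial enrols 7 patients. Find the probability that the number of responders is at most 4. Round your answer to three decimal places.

X ~ Binomial(7, 0.47); P(X ≤ 4) = Σ C(7,k) p^k (1−p)^(7−k) over k:
  k=0: C(7,0)·0.47^0·0.53^7 = 0.01175
  k=1: C(7,1)·0.47^1·0.53^6 = 0.07292
  k=2: C(7,2)·0.47^2·0.53^5 = 0.19400
  k=3: C(7,3)·0.47^3·0.53^4 = 0.28672
  k=4: C(7,4)·0.47^4·0.53^3 = 0.25427
Total = 0.81965

0.820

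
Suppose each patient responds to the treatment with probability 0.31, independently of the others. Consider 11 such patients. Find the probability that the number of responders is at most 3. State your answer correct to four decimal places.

0.5402

X ~ Binomial(11, 0.31); P(X ≤ 3) = Σ C(11,k) p^k (1−p)^(11−k) over k:
  k=0: C(11,0)·0.31^0·0.69^11 = 0.016879
  k=1: C(11,1)·0.31^1·0.69^10 = 0.083415
  k=2: C(11,2)·0.31^2·0.69^9 = 0.187382
  k=3: C(11,3)·0.31^3·0.69^8 = 0.252558
Total = 0.540234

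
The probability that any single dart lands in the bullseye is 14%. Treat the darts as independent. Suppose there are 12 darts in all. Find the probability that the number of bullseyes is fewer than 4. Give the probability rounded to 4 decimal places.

X ~ Binomial(12, 0.14); P(X ≤ 3) = Σ C(12,k) p^k (1−p)^(12−k) over k:
  k=0: C(12,0)·0.14^0·0.86^12 = 0.163675
  k=1: C(12,1)·0.14^1·0.86^11 = 0.319737
  k=2: C(12,2)·0.14^2·0.86^10 = 0.286276
  k=3: C(12,3)·0.14^3·0.86^9 = 0.155343
Total = 0.925030

0.9250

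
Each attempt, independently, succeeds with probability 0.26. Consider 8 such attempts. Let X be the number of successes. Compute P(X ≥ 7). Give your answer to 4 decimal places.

0.0005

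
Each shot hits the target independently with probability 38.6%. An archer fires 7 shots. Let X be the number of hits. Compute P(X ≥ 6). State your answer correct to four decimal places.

0.0155

X ~ Binomial(7, 0.386); P(X ≥ 6) = Σ C(7,k) p^k (1−p)^(7−k) over k:
  k=6: C(7,6)·0.386^6·0.614^1 = 0.014216
  k=7: C(7,7)·0.386^7·0.614^0 = 0.001277
Total = 0.015493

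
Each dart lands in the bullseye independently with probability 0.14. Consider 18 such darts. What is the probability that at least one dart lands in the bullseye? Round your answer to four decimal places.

P(at least one) = 1 − P(none) = 1 − (1 − 0.14)^18
= 1 − 0.066217 = 0.933783

0.9338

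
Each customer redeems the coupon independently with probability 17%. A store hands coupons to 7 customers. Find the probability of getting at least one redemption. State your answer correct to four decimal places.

0.7286

P(at least one) = 1 − P(none) = 1 − (1 − 0.17)^7
= 1 − 0.271361 = 0.728639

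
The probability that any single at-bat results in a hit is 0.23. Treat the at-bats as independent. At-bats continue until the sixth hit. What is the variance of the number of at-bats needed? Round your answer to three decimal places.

87.335

Y = total at-bats until the sixth success; negative binomial with r=6, p=0.23.
Var(Y) = r(1−p)/p² = 6·0.77 / 0.23² = 87.33459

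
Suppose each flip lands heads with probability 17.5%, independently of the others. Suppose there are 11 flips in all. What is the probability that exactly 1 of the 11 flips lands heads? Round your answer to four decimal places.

0.2812

X ~ Binomial(n=11, p=0.175).
P(X=1) = C(11,1) · p^1 · (1−p)^10
= 11 · 0.175 · 0.14606 = 0.281171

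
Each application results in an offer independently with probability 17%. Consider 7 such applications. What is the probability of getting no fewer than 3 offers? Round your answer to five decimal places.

0.10052

X ~ Binomial(7, 0.17); P(X ≥ 3) = Σ C(7,k) p^k (1−p)^(7−k) over k:
  k=3: C(7,3)·0.17^3·0.83^4 = 0.0816070
  k=4: C(7,4)·0.17^4·0.83^3 = 0.0167147
  k=5: C(7,5)·0.17^5·0.83^2 = 0.0020541
  k=6: C(7,6)·0.17^6·0.83^1 = 0.0001402
  k=7: C(7,7)·0.17^7·0.83^0 = 0.0000041
Total = 0.1005201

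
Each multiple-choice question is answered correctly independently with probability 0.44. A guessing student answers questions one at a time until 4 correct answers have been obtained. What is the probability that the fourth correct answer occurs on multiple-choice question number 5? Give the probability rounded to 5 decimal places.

0.08396

Y = trial on which the fourth success occurs; negative binomial, r=4, p=0.44.
P(Y=5) = C(4,3) · p^4 · (1−p)^1
= 4 · 0.037481 · 0.56 = 0.0839574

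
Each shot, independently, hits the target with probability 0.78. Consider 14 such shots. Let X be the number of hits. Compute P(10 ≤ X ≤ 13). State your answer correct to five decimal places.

0.79268

X ~ Binomial(14, 0.78); P(10 ≤ X ≤ 13) = Σ C(14,k) p^k (1−p)^(14−k) over k:
  k=10: C(14,10)·0.78^10·0.22^4 = 0.1954658
  k=11: C(14,11)·0.78^11·0.22^3 = 0.2520055
  k=12: C(14,12)·0.78^12·0.22^2 = 0.2233685
  k=13: C(14,13)·0.78^13·0.22^1 = 0.1218374
Total = 0.7926773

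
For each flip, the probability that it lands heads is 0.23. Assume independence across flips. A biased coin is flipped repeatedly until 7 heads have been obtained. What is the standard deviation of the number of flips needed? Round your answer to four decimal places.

10.0941

Y = total flips until the seventh success; negative binomial with r=7, p=0.23.
SD(Y) = √[r(1−p)/p²] = √(101.890359) = 10.094075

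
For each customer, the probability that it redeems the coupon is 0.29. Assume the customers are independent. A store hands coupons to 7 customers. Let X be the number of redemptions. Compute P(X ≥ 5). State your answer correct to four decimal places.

X ~ Binomial(7, 0.29); P(X ≥ 5) = Σ C(7,k) p^k (1−p)^(7−k) over k:
  k=5: C(7,5)·0.29^5·0.71^2 = 0.021713
  k=6: C(7,6)·0.29^6·0.71^1 = 0.002956
  k=7: C(7,7)·0.29^7·0.71^0 = 0.000172
Total = 0.024842

0.0248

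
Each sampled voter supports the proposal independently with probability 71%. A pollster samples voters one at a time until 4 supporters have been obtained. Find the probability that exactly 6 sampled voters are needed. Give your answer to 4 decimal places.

0.2137

Y = trial on which the fourth success occurs; negative binomial, r=4, p=0.71.
P(Y=6) = C(5,3) · p^4 · (1−p)^2
= 10 · 0.25412 · 0.0841 = 0.213712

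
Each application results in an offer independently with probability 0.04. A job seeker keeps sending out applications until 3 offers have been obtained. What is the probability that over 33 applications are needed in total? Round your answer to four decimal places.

0.8558

Needing more than 33 applications ⇔ fewer than 3 successes in the first 33. With X ~ Binomial(33, 0.04), P(Y > 33) = P(X ≤ 2).
  k=0: C(33,0)·0.04^0·0.96^33 = 0.259986
  k=1: C(33,1)·0.04^1·0.96^32 = 0.357481
  k=2: C(33,2)·0.04^2·0.96^31 = 0.238321
P(X ≤ 2) = 0.855789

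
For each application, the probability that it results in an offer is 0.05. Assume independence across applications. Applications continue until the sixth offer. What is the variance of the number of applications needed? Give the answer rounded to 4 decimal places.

2280.0000

Y = total applications until the sixth success; negative binomial with r=6, p=0.05.
Var(Y) = r(1−p)/p² = 6·0.95 / 0.05² = 2280.000000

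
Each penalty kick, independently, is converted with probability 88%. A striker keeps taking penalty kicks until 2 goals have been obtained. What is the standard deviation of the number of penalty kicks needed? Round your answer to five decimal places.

0.55670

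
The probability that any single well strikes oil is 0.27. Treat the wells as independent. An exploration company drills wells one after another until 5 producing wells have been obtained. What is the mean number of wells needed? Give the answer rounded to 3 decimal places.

Y = total wells until the fifth success; negative binomial with r=5, p=0.27.
E[Y] = r / p = 5 / 0.27 = 18.51852

18.519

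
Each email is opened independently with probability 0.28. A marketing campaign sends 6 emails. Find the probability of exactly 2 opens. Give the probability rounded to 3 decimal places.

X ~ Binomial(n=6, p=0.28).
P(X=2) = C(6,2) · p^2 · (1−p)^4
= 15 · 0.0784 · 0.26874 = 0.31604

0.316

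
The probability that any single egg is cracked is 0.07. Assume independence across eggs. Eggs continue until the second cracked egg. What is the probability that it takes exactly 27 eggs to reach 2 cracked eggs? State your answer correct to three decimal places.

Y = trial on which the second success occurs; negative binomial, r=2, p=0.07.
P(Y=27) = C(26,1) · p^2 · (1−p)^25
= 26 · 0.0049 · 0.16296 = 0.02076

0.021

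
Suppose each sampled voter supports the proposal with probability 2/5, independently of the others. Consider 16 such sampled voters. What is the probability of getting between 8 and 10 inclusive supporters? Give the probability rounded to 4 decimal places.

X ~ Binomial(16, 0.40); P(8 ≤ X ≤ 10) = Σ C(16,k) p^k (1−p)^(16−k) over k:
  k=8: C(16,8)·0.40^8·0.60^8 = 0.141667
  k=9: C(16,9)·0.40^9·0.60^7 = 0.083951
  k=10: C(16,10)·0.40^10·0.60^6 = 0.039177
Total = 0.264795

0.2648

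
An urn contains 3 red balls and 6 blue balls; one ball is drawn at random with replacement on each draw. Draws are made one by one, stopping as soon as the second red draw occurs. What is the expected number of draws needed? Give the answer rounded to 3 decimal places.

Y = total draws until the second success; negative binomial with r=2, p=0.333333.
E[Y] = r / p = 2 / 0.333333 = 6.00000

6.000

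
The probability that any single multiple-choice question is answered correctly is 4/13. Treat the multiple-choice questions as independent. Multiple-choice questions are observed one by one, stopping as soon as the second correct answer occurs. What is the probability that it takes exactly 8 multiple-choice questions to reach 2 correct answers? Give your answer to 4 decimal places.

Y = trial on which the second success occurs; negative binomial, r=2, p=0.307692.
P(Y=8) = C(7,1) · p^2 · (1−p)^6
= 7 · 0.094675 · 0.1101 = 0.072967

0.0730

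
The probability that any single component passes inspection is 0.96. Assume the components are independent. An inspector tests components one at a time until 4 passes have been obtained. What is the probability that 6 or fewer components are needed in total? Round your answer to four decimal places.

0.9988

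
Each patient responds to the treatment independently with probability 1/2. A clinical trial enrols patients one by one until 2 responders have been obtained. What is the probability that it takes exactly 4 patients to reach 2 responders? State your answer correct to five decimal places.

Y = trial on which the second success occurs; negative binomial, r=2, p=0.50.
P(Y=4) = C(3,1) · p^2 · (1−p)^2
= 3 · 0.25 · 0.25 = 0.1875000

0.18750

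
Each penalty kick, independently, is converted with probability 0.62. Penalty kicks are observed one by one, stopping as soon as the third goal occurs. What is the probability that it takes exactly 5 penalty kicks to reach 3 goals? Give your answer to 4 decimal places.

Y = trial on which the third success occurs; negative binomial, r=3, p=0.62.
P(Y=5) = C(4,2) · p^3 · (1−p)^2
= 6 · 0.23833 · 0.1444 = 0.206487

0.2065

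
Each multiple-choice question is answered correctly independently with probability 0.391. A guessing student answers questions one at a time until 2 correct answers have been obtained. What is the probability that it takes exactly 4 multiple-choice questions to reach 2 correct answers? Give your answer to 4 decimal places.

0.1701

Y = trial on which the second success occurs; negative binomial, r=2, p=0.391.
P(Y=4) = C(3,1) · p^2 · (1−p)^2
= 3 · 0.15288 · 0.37088 = 0.170102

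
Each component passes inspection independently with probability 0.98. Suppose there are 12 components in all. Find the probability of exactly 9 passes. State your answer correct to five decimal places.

0.00147

X ~ Binomial(n=12, p=0.98).
P(X=9) = C(12,9) · p^9 · (1−p)^3
= 220 · 0.83375 · 8e-06 = 0.0014674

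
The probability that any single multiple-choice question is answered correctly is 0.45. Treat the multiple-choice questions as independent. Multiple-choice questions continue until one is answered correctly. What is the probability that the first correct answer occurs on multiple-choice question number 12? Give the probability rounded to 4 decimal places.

0.0006

Geometric (trials to first success), p = 0.45.
P(Y = 12) = (1−p)^11 · p = 0.0013931 · 0.45 = 0.000627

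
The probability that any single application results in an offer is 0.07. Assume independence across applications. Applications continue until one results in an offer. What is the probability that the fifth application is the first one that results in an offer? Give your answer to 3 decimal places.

0.052

Geometric (trials to first success), p = 0.07.
P(Y = 5) = (1−p)^4 · p = 0.74805 · 0.07 = 0.05236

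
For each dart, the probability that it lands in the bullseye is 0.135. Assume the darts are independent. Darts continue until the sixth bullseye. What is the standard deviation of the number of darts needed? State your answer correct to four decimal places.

16.8752

Y = total darts until the sixth success; negative binomial with r=6, p=0.135.
SD(Y) = √[r(1−p)/p²] = √(284.773663) = 16.875238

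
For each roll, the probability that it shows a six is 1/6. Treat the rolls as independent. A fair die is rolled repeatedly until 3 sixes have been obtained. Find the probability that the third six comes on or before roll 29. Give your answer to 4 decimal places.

Finishing within 29 rolls ⇔ at least 3 successes in the first 29. With X ~ Binomial(29, 0.166667), P(Y ≤ 29) = 1 − P(X ≤ 2).
  k=0: C(29,0)·0.166667^0·0.833333^29 = 0.005055
  k=1: C(29,1)·0.166667^1·0.833333^28 = 0.029321
  k=2: C(29,2)·0.166667^2·0.833333^27 = 0.082097
1 − 0.116473 = 0.883527

0.8835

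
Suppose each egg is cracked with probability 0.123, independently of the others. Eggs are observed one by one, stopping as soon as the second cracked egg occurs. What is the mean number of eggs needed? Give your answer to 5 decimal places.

Y = total eggs until the second success; negative binomial with r=2, p=0.123.
E[Y] = r / p = 2 / 0.123 = 16.2601626

16.26016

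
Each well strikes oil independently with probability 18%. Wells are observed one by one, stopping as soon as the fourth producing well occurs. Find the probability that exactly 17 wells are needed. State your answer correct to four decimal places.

0.0446

Y = trial on which the fourth success occurs; negative binomial, r=4, p=0.18.
P(Y=17) = C(16,3) · p^4 · (1−p)^13
= 560 · 0.0010498 · 0.075784 = 0.044551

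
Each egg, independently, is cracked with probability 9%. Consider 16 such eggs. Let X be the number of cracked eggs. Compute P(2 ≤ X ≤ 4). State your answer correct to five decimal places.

X ~ Binomial(16, 0.09); P(2 ≤ X ≤ 4) = Σ C(16,k) p^k (1−p)^(16−k) over k:
  k=2: C(16,2)·0.09^2·0.91^14 = 0.2595648
  k=3: C(16,3)·0.09^3·0.91^13 = 0.1197991
  k=4: C(16,4)·0.09^4·0.91^12 = 0.0385069
Total = 0.4178708

0.41787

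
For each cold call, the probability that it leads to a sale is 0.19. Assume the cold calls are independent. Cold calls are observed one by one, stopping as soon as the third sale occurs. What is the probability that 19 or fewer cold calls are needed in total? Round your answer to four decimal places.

Finishing within 19 cold calls ⇔ at least 3 successes in the first 19. With X ~ Binomial(19, 0.19), P(Y ≤ 19) = 1 − P(X ≤ 2).
  k=0: C(19,0)·0.19^0·0.81^19 = 0.018248
  k=1: C(19,1)·0.19^1·0.81^18 = 0.081328
  k=2: C(19,2)·0.19^2·0.81^17 = 0.171691
1 − 0.271267 = 0.728733

0.7287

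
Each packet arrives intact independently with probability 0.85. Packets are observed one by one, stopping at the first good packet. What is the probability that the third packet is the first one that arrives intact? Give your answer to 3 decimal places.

0.019

Geometric (trials to first success), p = 0.85.
P(Y = 3) = (1−p)^2 · p = 0.0225 · 0.85 = 0.01912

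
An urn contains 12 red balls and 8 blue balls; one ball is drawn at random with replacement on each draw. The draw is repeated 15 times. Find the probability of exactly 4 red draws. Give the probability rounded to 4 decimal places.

X ~ Binomial(n=15, p=0.60).
P(X=4) = C(15,4) · p^4 · (1−p)^11
= 1365 · 0.1296 · 4.1943e-05 = 0.007420

0.0074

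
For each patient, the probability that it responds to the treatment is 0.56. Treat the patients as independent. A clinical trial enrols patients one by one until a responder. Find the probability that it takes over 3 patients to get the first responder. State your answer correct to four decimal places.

Y = number of patients to the first success; geometric, p = 0.56.
P(Y > 3) = P(first 3 all fail) = (1−p)^3 = 0.085184

0.0852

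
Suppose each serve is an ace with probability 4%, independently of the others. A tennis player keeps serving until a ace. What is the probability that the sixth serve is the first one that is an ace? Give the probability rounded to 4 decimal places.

Geometric (trials to first success), p = 0.04.
P(Y = 6) = (1−p)^5 · p = 0.81537 · 0.04 = 0.032615

0.0326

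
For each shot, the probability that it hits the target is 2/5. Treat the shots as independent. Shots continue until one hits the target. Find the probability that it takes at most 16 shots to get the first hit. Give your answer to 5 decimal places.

Y = number of shots to the first success; geometric, p = 0.40.
P(Y ≤ 16) = 1 − (1−p)^16 = 1 − 0.0002821 = 0.9997179

0.99972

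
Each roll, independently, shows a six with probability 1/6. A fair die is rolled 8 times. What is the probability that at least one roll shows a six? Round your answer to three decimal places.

P(at least one) = 1 − P(none) = 1 − (1 − 0.166667)^8
= 1 − 0.23257 = 0.76743

0.767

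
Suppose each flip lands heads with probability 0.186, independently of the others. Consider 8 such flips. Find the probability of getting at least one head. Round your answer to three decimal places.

P(at least one) = 1 − P(none) = 1 − (1 − 0.186)^8
= 1 − 0.19275 = 0.80725

0.807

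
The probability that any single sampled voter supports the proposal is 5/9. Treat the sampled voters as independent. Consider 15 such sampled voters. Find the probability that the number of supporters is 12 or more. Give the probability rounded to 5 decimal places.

X ~ Binomial(15, 0.555556); P(X ≥ 12) = Σ C(15,k) p^k (1−p)^(15−k) over k:
  k=12: C(15,12)·0.555556^12·0.444444^3 = 0.0345298
  k=13: C(15,13)·0.555556^13·0.444444^2 = 0.0099605
  k=14: C(15,14)·0.555556^14·0.444444^1 = 0.0017787
  k=15: C(15,15)·0.555556^15·0.444444^0 = 0.0001482
Total = 0.0464172

0.04642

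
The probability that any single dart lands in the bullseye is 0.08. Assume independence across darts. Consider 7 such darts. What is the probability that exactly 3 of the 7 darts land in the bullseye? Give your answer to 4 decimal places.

X ~ Binomial(n=7, p=0.08).
P(X=3) = C(7,3) · p^3 · (1−p)^4
= 35 · 0.000512 · 0.71639 = 0.012838

0.0128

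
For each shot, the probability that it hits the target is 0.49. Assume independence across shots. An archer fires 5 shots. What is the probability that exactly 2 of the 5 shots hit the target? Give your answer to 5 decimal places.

0.31850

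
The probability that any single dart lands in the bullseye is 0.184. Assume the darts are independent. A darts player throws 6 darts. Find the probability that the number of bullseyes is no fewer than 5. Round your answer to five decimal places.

X ~ Binomial(6, 0.184); P(X ≥ 5) = Σ C(6,k) p^k (1−p)^(6−k) over k:
  k=5: C(6,5)·0.184^5·0.816^1 = 0.0010326
  k=6: C(6,6)·0.184^6·0.816^0 = 0.0000388
Total = 0.0010714

0.00107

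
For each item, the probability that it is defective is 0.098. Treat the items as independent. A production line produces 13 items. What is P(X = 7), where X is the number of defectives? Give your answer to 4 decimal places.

0.0001

X ~ Binomial(n=13, p=0.098).
P(X=7) = C(13,7) · p^7 · (1−p)^6
= 1716 · 8.6813e-08 · 0.53857 = 0.000080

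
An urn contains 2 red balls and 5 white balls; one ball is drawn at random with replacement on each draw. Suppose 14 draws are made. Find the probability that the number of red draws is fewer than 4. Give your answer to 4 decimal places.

X ~ Binomial(14, 0.285714); P(X ≤ 3) = Σ C(14,k) p^k (1−p)^(14−k) over k:
  k=0: C(14,0)·0.285714^0·0.714286^14 = 0.008999
  k=1: C(14,1)·0.285714^1·0.714286^13 = 0.050396
  k=2: C(14,2)·0.285714^2·0.714286^12 = 0.131029
  k=3: C(14,3)·0.285714^3·0.714286^11 = 0.209647
Total = 0.400072

0.4001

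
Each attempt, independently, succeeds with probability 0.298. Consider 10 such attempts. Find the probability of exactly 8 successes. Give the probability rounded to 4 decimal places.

X ~ Binomial(n=10, p=0.298).
P(X=8) = C(10,8) · p^8 · (1−p)^2
= 45 · 6.2191e-05 · 0.4928 = 0.001379

0.0014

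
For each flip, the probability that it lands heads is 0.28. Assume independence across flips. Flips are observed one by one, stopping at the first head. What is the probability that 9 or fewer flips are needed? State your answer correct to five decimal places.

Y = number of flips to the first success; geometric, p = 0.28.
P(Y ≤ 9) = 1 − (1−p)^9 = 1 − 0.0519987 = 0.9480013

0.94800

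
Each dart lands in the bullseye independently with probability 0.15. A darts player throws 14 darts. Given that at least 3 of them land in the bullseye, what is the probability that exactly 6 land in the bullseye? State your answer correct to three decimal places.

X ~ Binomial(14, 0.15). Want P(X=6 | X≥3) = P(X=6) / P(X≥3).
P(X=6) = C(14,6)·0.15^6·0.85^8 = 0.00932
P(X≥3) = 1 − 0.10277 − 0.25390 − 0.29124 = 0.35209
Ratio = 0.00932 / 0.35209 = 0.02647

0.026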